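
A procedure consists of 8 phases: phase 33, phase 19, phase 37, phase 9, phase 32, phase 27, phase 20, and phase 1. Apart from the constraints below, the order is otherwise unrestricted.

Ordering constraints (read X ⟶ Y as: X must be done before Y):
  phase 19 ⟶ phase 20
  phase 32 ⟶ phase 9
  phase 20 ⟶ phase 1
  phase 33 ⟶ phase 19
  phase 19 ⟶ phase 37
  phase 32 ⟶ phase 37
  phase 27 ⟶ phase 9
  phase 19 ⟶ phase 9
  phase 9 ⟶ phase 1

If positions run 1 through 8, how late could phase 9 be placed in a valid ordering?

Following the constraints forward from phase 9, its only required successor is phase 1.
So at least 1 phase follows phase 9, putting phase 9 no later than position 7. That position is achievable by scheduling everything else first.

7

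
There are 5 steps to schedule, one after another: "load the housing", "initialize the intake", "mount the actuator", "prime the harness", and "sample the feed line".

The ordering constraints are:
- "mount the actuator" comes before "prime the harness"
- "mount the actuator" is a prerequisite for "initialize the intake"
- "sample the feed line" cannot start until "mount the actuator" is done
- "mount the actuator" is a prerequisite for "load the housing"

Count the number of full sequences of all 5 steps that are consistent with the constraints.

"mount the actuator" is the only step with nothing required before it, so every ordering starts there.
Enumerating by repeatedly choosing an available step (one whose prerequisites are all placed) gives 24 distinct complete orderings.

24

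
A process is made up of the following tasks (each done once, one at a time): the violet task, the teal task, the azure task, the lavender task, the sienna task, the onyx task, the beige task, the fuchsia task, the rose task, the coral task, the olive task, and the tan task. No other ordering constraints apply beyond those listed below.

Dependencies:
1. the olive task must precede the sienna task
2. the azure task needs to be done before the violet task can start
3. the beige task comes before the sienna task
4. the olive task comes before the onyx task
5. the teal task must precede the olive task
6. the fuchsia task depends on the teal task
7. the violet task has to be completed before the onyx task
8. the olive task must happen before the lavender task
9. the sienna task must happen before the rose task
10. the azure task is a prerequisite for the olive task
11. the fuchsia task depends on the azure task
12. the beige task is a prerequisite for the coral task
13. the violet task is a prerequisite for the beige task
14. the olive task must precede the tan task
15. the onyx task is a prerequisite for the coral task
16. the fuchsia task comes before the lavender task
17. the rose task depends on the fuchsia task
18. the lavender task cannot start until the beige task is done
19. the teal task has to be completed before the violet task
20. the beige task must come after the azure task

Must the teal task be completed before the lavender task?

There is a constraint chain the teal task → the olive task → the lavender task.
Hence the teal task necessarily comes before the lavender task.

Yes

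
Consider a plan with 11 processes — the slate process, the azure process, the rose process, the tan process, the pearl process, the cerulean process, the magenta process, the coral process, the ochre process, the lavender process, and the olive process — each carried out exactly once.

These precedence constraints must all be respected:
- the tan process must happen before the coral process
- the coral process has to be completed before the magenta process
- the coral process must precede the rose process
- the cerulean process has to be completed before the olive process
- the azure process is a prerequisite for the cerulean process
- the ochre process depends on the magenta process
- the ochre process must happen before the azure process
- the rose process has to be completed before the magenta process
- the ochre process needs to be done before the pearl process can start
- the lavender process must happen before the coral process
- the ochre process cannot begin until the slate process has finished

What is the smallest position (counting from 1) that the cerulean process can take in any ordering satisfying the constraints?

9

Working backwards through the constraints from the cerulean process, its full set of required predecessors is the slate process, the azure process, the rose process, the tan process, the magenta process, the coral process, the ochre process, the lavender process — 8 of them.
With 8 mandatory predecessors, the earliest the cerulean process can sit is position 8+1 = 9, and placing just those 8 first achieves it.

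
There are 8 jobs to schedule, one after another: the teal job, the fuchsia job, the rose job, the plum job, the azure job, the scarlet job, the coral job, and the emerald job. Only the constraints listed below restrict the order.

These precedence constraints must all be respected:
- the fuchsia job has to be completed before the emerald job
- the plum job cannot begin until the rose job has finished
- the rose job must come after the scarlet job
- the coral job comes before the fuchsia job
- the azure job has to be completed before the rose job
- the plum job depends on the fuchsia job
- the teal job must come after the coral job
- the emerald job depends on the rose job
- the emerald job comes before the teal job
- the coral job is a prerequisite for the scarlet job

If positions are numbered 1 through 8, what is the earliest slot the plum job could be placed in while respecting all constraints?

6

The jobs that are forced before the plum job, directly or transitively, are the fuchsia job, the rose job, the azure job, the scarlet job, the coral job. That's 5 jobs.
So at minimum 5 jobs come before the plum job, putting the plum job no earlier than position 6. That position is achievable by scheduling exactly those predecessors first.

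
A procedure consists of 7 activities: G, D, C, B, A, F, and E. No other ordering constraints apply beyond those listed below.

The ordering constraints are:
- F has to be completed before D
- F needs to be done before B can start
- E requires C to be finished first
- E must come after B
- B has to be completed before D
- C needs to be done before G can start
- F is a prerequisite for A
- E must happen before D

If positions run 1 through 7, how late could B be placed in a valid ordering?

Every activity that must follow B has to come after it. Tracing all chains starting from B, those activities are: D, E — 2 in total.
So at least 2 activities follow B, putting B no later than position 5. That position is achievable by scheduling everything else first.

5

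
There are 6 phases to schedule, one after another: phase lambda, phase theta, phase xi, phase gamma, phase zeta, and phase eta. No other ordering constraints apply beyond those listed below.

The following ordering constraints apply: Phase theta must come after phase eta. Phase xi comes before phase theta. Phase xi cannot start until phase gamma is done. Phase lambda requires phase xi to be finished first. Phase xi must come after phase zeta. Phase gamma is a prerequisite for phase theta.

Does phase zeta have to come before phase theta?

There is a constraint chain phase zeta → phase xi → phase theta.
So phase zeta must precede phase theta in any valid ordering.

Yes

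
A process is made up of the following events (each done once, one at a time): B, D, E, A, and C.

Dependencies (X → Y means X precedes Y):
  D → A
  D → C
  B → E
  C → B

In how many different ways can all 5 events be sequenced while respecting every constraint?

4

Only D has no prerequisites, so it must go first.
Counting all ways to extend the partial order to a total order gives 4.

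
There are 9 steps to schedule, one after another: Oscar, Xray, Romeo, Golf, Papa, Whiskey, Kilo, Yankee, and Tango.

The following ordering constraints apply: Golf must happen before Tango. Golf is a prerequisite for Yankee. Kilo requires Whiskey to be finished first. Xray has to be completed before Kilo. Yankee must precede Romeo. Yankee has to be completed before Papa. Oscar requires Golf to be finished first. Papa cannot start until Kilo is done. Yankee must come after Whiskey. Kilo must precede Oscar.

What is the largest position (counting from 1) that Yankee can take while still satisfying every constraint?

Every step that must follow Yankee has to come after it. Tracing all chains starting from Yankee, those steps are: Romeo, Papa — 2 in total.
So at least 2 steps follow Yankee, putting Yankee no later than position 7. That position is achievable by scheduling everything else first.

7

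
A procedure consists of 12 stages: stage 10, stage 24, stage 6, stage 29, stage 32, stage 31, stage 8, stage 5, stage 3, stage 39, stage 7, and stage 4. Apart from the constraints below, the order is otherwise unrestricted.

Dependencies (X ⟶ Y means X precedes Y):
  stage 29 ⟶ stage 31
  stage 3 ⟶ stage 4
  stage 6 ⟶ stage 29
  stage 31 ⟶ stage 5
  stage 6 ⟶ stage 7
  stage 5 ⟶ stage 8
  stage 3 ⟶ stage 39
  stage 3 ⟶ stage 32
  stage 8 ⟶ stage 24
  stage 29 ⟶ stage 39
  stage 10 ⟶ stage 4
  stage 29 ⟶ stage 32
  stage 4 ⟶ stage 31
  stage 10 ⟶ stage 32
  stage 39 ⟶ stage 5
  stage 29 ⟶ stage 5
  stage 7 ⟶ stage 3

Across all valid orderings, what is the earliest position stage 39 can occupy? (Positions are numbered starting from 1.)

Every stage that must precede stage 39 has to come before it. Tracing all chains that end at stage 39, those stages are: stage 6, stage 29, stage 3, stage 7 — 4 in total.
With 4 mandatory predecessors, the earliest stage 39 can sit is position 4+1 = 5, and placing just those 4 first achieves it.

5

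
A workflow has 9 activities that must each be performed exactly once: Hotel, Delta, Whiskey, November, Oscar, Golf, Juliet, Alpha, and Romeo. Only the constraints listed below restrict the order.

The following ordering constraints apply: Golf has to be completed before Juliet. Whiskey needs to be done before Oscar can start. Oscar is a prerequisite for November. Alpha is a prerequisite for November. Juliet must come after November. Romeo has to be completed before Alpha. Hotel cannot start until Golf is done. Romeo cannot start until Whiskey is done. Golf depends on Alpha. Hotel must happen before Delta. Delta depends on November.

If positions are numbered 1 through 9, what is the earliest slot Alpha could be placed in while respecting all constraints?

Working backwards through the constraints from Alpha, its full set of required predecessors is Whiskey, Romeo — 2 of them.
So at minimum 2 activities come before Alpha, putting Alpha no earlier than position 3. That position is achievable by scheduling exactly those predecessors first.

3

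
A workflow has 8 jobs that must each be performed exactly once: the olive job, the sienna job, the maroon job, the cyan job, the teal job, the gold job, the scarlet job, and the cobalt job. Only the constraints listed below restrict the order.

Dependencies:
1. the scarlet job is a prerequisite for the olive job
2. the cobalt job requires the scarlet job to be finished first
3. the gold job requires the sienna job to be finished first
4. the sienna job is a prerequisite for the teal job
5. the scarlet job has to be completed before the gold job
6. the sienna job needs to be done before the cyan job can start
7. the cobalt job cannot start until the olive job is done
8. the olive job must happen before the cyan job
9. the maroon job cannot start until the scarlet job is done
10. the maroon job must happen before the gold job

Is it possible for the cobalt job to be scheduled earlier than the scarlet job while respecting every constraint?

There is a dependency chain the scarlet job → the cobalt job, so the cobalt job always comes after the scarlet job.
So no valid ordering can have the cobalt job before the scarlet job.

No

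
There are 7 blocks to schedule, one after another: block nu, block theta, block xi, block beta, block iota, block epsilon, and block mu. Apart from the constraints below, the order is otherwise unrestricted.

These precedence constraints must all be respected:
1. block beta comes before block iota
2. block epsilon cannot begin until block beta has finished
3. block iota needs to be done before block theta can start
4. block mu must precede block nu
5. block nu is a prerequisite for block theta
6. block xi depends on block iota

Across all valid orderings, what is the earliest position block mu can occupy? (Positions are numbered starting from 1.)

1

No constraint forces any other block before block mu, so it can be placed first.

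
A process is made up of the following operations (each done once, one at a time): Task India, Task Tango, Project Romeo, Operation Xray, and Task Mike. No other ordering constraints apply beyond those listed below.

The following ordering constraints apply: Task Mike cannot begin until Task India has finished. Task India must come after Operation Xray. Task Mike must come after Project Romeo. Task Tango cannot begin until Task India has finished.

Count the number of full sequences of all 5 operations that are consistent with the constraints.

2 operations have no prerequisites (Project Romeo, Operation Xray), so any of them could come first.
Enumerating by repeatedly choosing an available operation (one whose prerequisites are all placed) gives 7 distinct complete orderings.

7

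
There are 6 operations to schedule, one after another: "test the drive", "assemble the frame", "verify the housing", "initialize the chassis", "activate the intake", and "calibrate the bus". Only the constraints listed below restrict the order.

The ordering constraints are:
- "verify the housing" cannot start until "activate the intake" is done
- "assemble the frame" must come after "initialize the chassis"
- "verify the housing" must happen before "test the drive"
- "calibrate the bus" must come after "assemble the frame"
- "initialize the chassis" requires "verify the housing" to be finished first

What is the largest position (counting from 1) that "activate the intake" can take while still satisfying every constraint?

1

Following every chain forward from "activate the intake", the operations that must come later are "test the drive", "assemble the frame", "verify the housing", "initialize the chassis", "calibrate the bus" — 5 of them.
With 5 mandatory successors out of 6 operations total, the latest slot for "activate the intake" is 6−5 = 1, and it's reachable by doing all non-successors before "activate the intake".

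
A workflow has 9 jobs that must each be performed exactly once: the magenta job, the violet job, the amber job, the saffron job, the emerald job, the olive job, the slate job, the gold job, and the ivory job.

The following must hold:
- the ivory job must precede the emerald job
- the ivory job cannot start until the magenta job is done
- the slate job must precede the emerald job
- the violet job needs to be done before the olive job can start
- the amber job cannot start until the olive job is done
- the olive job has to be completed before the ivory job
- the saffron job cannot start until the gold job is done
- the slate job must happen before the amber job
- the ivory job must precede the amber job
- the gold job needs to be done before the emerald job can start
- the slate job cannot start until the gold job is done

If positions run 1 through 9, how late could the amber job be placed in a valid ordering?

No constraint forces any job after the amber job, so it can be placed last, in position 9.

9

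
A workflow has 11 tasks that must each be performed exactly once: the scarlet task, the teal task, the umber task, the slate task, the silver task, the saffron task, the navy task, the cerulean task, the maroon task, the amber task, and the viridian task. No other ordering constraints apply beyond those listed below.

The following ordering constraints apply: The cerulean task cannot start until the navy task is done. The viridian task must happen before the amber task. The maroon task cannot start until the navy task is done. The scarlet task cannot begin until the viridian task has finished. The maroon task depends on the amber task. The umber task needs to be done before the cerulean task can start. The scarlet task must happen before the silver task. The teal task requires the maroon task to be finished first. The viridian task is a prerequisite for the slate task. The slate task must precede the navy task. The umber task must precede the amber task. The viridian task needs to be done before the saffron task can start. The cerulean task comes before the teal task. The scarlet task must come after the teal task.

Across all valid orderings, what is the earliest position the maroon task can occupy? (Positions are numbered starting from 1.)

6

The tasks that are forced before the maroon task, directly or transitively, are the umber task, the slate task, the navy task, the amber task, the viridian task. That's 5 tasks.
With 5 mandatory predecessors, the earliest the maroon task can sit is position 5+1 = 6, and placing just those 5 first achieves it.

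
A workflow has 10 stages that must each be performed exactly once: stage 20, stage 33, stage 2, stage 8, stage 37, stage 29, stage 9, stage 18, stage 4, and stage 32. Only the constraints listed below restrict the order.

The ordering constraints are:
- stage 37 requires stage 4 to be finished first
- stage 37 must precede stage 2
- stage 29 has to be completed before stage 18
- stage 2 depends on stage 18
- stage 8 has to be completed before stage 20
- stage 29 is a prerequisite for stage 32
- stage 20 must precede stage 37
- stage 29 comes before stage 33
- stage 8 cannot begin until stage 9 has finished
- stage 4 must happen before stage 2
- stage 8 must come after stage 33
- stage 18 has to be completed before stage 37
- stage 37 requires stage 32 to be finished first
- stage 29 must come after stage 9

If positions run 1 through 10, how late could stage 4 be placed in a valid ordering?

The stages that are forced after stage 4, directly or by a chain of constraints, are stage 2, stage 37. That's 2 stages.
With 2 mandatory successors out of 10 stages total, the latest slot for stage 4 is 10−2 = 8, and it's reachable by doing all non-successors before stage 4.

8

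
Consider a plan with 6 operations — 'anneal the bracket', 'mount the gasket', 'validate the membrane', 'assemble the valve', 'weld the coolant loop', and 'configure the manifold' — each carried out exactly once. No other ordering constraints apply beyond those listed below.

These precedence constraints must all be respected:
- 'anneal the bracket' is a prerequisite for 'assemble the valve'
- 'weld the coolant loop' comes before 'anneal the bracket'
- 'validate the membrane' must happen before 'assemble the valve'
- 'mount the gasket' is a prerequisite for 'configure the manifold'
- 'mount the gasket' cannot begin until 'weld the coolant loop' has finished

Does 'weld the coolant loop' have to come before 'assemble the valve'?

Yes

There is a constraint chain 'weld the coolant loop' → 'anneal the bracket' → 'assemble the valve'.
That forces 'weld the coolant loop' before 'assemble the valve' in every valid schedule.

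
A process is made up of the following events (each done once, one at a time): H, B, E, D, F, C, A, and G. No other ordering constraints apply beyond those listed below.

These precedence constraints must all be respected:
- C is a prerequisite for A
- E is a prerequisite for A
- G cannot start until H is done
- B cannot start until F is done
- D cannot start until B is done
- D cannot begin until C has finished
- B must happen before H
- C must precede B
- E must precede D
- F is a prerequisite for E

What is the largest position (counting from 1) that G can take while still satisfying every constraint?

8

No constraint forces any event after G, so it can be placed last, in position 8.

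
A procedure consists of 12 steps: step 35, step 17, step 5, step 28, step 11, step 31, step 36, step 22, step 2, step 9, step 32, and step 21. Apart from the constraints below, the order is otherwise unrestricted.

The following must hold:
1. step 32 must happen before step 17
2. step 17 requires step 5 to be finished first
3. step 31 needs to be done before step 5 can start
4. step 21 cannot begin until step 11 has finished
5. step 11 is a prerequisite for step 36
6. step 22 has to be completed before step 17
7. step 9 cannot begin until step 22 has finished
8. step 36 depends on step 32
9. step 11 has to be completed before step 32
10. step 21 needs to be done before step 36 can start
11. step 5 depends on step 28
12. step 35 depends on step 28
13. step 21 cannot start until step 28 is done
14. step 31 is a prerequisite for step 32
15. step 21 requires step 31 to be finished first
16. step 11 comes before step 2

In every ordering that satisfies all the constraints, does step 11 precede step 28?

No

Nothing in the constraints links step 11 and step 28; they are unordered relative to each other.
So step 11 can come before step 28 or after — it is not forced.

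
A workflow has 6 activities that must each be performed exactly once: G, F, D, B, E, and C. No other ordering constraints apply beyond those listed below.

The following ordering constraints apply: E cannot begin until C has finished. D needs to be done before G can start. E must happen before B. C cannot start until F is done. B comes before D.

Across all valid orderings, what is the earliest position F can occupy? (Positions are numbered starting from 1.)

1

No constraint forces any other activity before F, so it can be placed first.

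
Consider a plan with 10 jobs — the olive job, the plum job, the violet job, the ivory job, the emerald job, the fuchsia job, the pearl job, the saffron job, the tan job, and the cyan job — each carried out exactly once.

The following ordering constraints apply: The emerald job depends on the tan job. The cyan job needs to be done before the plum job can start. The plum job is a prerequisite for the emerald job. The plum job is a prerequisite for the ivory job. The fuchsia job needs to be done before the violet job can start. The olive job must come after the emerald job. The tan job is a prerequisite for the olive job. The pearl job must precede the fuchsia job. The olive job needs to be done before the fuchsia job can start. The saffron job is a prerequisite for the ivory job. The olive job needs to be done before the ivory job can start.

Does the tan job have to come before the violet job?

There is a constraint chain the tan job → the olive job → the fuchsia job → the violet job.
That forces the tan job before the violet job in every valid schedule.

Yes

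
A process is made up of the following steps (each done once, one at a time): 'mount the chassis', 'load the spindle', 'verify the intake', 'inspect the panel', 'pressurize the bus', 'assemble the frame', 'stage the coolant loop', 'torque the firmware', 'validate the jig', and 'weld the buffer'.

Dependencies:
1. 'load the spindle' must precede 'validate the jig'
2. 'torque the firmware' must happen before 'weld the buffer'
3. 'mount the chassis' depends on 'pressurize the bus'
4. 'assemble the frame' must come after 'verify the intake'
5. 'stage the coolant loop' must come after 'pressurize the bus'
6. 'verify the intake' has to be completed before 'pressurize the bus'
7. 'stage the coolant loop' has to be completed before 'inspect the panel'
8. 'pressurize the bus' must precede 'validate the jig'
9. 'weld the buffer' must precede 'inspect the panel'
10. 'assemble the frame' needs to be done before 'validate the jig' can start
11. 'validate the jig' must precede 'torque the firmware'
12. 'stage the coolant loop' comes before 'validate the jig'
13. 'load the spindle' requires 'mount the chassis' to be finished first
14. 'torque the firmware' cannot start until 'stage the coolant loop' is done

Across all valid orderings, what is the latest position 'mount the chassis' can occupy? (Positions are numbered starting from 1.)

The steps that are forced after 'mount the chassis', directly or by a chain of constraints, are 'load the spindle', 'inspect the panel', 'torque the firmware', 'validate the jig', 'weld the buffer'. That's 5 steps.
With 5 mandatory successors out of 10 steps total, the latest slot for 'mount the chassis' is 10−5 = 5, and it's reachable by doing all non-successors before 'mount the chassis'.

5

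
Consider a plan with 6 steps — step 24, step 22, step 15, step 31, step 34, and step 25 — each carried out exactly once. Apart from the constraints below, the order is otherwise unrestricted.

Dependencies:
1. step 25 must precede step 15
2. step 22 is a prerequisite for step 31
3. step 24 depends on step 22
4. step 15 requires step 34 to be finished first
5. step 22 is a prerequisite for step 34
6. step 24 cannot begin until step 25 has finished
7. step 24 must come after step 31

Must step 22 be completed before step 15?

Yes

Following the dependencies: step 22 → step 34 → step 15.
That forces step 22 before step 15 in every valid schedule.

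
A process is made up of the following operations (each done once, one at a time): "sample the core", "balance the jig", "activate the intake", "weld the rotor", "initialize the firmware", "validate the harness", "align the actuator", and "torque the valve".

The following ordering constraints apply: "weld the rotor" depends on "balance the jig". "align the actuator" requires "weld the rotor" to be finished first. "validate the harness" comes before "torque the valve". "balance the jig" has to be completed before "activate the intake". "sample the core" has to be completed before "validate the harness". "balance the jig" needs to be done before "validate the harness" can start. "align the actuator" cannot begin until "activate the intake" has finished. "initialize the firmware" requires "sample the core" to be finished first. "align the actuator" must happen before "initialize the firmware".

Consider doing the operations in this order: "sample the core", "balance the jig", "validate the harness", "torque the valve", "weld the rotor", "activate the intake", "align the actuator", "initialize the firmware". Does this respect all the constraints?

Yes

Checking each listed constraint against this order: for instance, "sample the core" is in position 1 and "initialize the firmware" in position 8, so that constraint holds — and the remaining constraints check out the same way.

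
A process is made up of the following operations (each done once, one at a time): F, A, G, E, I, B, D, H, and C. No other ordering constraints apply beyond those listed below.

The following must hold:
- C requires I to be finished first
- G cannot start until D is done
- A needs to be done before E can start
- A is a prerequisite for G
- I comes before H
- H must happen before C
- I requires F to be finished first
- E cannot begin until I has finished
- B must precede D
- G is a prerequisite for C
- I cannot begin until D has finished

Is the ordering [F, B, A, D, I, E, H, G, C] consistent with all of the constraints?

Yes

Every stated constraint is respected: A sits at position 3, ahead of G at position 8, and each of the other listed pairs likewise has the predecessor earlier in the sequence.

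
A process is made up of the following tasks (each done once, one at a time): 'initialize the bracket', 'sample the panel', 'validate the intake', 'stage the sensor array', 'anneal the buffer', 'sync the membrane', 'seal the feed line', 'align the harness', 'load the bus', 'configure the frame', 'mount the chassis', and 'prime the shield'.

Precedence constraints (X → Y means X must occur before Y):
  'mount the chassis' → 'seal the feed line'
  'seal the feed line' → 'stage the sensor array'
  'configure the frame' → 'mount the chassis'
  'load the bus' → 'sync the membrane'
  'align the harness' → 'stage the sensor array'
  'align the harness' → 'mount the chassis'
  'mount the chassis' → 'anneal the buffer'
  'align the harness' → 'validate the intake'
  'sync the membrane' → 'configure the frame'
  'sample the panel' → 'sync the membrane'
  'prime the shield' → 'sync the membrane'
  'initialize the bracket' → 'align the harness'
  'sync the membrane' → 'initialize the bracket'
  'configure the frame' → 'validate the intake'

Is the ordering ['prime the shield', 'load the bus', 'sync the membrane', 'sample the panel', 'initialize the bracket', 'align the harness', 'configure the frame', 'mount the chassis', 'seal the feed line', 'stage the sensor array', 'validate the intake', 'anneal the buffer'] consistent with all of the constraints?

Here 'sample the panel' comes after 'sync the membrane'.
But one of the constraints requires 'sample the panel' before 'sync the membrane', so this ordering violates it.

No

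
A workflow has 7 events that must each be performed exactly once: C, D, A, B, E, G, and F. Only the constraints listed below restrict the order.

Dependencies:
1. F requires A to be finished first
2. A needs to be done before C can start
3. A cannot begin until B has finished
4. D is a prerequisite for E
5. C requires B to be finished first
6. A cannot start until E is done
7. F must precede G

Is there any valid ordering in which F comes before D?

The constraints give a chain D → E → A → F, which forces D before F.
So no valid ordering can have F before D.

No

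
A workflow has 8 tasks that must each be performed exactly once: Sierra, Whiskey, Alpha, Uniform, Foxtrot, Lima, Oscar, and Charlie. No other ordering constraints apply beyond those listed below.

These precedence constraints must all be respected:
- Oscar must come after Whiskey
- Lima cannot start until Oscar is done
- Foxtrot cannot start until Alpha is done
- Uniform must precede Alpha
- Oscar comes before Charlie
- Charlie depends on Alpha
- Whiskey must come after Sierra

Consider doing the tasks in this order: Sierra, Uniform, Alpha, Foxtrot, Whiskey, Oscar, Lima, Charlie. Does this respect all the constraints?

Going through the constraints one by one, each required predecessor appears earlier in the sequence than its dependent — e.g. Alpha (position 3) is before Charlie (position 8), as required.

Yes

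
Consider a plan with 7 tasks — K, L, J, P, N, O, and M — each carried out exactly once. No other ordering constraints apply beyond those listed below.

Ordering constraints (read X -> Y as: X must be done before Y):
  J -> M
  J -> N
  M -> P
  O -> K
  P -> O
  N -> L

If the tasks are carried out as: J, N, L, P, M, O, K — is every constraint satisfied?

Here M comes after P.
That contradicts the constraint that M must precede P.

No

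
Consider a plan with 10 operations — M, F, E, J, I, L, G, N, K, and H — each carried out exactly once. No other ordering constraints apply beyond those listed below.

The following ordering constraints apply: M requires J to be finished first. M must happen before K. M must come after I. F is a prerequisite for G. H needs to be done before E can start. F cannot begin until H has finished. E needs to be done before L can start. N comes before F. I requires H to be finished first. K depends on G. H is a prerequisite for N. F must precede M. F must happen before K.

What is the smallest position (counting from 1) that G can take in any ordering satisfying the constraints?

Working backwards through the constraints from G, its full set of required predecessors is F, N, H — 3 of them.
So at minimum 3 operations come before G, putting G no earlier than position 4. That position is achievable by scheduling exactly those predecessors first.

4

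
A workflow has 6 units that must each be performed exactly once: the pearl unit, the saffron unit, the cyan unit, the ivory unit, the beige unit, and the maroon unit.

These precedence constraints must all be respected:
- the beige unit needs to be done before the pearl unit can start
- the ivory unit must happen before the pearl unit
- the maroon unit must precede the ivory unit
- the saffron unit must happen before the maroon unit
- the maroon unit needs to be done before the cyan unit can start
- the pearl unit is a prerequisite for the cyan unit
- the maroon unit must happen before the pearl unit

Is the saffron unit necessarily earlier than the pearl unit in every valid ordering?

Tracing the constraints gives a chain: the saffron unit → the maroon unit → the pearl unit.
Hence the saffron unit necessarily comes before the pearl unit.

Yes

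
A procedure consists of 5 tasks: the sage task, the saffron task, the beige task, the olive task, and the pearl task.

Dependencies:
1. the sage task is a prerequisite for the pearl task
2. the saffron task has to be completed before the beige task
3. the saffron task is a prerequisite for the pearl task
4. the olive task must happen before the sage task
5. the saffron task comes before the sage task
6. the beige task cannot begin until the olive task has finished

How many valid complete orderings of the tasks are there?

2 tasks have no prerequisites (the saffron task, the olive task), so any of them could come first.
Counting all ways to extend the partial order to a total order gives 6.

6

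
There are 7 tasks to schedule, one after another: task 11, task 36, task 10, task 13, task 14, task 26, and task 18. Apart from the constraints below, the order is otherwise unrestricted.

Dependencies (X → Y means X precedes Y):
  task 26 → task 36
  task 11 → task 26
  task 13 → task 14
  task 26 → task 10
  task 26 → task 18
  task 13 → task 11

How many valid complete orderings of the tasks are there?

Only task 13 has no prerequisites, so it must go first.
Enumerating by repeatedly choosing an available task (one whose prerequisites are all placed) gives 36 distinct complete orderings.

36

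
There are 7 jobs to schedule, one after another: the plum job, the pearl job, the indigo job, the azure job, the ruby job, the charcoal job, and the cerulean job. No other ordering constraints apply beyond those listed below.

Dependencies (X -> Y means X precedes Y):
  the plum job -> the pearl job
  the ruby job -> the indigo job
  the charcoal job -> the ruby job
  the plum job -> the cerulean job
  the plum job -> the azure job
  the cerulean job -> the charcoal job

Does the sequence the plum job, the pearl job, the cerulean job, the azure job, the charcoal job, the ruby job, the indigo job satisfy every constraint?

Yes

Going through the constraints one by one, each required predecessor appears earlier in the sequence than its dependent — e.g. the plum job (position 1) is before the azure job (position 4), as required.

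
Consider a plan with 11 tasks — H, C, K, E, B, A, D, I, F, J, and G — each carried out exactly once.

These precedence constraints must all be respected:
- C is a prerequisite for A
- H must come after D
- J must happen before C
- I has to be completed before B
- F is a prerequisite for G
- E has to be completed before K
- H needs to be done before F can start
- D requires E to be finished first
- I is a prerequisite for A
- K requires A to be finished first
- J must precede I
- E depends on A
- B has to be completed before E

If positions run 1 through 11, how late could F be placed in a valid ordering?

Following the constraints forward from F, its only required successor is G.
So at least 1 task follows F, putting F no later than position 10. That position is achievable by scheduling everything else first.

10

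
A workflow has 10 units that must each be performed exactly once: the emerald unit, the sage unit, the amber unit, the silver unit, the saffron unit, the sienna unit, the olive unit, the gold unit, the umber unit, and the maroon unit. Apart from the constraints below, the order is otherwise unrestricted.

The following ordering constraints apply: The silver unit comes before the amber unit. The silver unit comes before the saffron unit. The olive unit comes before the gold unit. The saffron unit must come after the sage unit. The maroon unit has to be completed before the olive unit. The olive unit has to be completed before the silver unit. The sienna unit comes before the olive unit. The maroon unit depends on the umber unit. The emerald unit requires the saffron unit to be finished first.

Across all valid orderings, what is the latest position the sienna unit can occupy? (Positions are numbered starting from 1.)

4

The units that are forced after the sienna unit, directly or by a chain of constraints, are the emerald unit, the amber unit, the silver unit, the saffron unit, the olive unit, the gold unit. That's 6 units.
With 6 mandatory successors out of 10 units total, the latest slot for the sienna unit is 10−6 = 4, and it's reachable by doing all non-successors before the sienna unit.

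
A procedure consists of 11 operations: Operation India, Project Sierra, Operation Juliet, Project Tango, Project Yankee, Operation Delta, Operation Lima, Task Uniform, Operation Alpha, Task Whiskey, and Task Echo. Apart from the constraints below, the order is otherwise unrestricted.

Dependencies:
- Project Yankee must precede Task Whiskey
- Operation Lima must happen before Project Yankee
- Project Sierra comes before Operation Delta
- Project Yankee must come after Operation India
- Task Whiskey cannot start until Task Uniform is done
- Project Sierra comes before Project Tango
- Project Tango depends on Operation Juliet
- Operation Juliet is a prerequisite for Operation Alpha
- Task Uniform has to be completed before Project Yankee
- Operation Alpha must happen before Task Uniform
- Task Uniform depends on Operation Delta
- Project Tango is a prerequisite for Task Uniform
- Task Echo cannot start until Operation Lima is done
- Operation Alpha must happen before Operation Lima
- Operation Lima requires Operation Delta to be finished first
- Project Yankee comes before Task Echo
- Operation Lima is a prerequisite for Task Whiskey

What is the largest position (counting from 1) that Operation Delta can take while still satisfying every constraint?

6

Following every chain forward from Operation Delta, the operations that must come later are Project Yankee, Operation Lima, Task Uniform, Task Whiskey, Task Echo — 5 of them.
With 5 mandatory successors out of 11 operations total, the latest slot for Operation Delta is 11−5 = 6, and it's reachable by doing all non-successors before Operation Delta.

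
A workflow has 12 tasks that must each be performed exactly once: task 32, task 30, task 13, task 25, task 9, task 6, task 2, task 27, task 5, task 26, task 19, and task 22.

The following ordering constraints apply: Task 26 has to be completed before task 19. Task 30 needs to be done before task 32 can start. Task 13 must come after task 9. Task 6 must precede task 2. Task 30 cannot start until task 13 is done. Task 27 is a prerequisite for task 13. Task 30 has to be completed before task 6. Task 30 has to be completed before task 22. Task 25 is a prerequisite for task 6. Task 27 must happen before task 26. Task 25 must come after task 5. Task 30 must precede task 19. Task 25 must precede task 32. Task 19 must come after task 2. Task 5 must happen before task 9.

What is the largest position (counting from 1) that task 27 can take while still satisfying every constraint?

The tasks that are forced after task 27, directly or by a chain of constraints, are task 32, task 30, task 13, task 6, task 2, task 26, task 19, task 22. That's 8 tasks.
With 8 mandatory successors out of 12 tasks total, the latest slot for task 27 is 12−8 = 4, and it's reachable by doing all non-successors before task 27.

4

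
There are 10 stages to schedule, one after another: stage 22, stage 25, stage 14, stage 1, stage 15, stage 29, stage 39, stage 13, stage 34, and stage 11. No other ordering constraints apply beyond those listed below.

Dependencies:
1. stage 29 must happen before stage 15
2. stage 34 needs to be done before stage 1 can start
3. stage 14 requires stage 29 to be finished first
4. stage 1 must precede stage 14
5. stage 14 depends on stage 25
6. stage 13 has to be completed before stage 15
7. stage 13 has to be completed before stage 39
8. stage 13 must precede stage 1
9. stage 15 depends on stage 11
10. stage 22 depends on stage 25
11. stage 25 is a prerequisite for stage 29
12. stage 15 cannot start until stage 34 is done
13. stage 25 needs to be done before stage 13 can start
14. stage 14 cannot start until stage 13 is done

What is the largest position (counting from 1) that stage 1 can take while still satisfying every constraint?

The only stage forced after stage 1 (directly or by a chain) is stage 14.
So at least 1 stage follows stage 1, putting stage 1 no later than position 9. That position is achievable by scheduling everything else first.

9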